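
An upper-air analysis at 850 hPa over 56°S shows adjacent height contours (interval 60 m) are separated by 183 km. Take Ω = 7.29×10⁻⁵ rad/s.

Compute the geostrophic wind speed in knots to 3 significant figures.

Coriolis parameter at 56°S:
f = 2Ω sin φ = 2 × 7.29×10⁻⁵ × sin 56° = 1.21×10⁻⁴ s⁻¹
Height gradient: |∂Z/∂n| = 60 m / 183000 m = 3.28×10⁻⁴
On a pressure surface, geostrophic balance gives V_g = (g/f)|∂Z/∂n|:
V_g = 9.81 × 3.28×10⁻⁴ / 1.21×10⁻⁴ = 26.6 m/s
Converting: 26.6 m/s × 1.944 = 51.7 knots

51.7 knots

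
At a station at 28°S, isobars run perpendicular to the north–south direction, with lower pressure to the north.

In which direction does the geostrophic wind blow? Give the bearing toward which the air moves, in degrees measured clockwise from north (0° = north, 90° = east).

270°

The pressure-gradient force points toward the north (bearing 000°).
Geostrophic balance: in the Southern Hemisphere the Coriolis force deflects motion to the left, so the geostrophic wind blows 90° to the left of the pressure-gradient force (low pressure on the right).
Rotating 000° by 90° counterclockwise gives 270° — the wind blows toward the west.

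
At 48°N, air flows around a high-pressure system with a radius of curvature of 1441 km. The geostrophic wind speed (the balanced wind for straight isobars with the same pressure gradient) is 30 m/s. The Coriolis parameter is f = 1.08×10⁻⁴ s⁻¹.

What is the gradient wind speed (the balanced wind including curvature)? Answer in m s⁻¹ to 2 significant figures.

Around a high, pressure-gradient force acts outward with centrifugal, so Coriolis balances both:
fV = (1/ρ)|∂P/∂n| + V²/R  →  V² − fR·V + fR·V_g = 0
With fR = 1.08×10⁻⁴ × 1441×10³ m = 156 m/s:
V = [fR − √((fR)² − 4 fR V_g)]/2 = [156 − √(156² − 4×156×30)]/2 = 40.6 m/s
Supergeostrophic (V > V_g = 30 m/s), as expected around a high.

41 m s⁻¹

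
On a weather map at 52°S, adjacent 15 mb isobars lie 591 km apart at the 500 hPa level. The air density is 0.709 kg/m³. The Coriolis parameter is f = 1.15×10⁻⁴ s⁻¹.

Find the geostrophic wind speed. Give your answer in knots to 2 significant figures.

61 knots

Pressure gradient: |∂P/∂n| = 1500 Pa / 591000 m = 2.54×10⁻³ Pa/m
Geostrophic balance (pressure-gradient force = Coriolis force):
V_g = (1/(fρ)) |∂P/∂n| = 2.54×10⁻³ / (1.15×10⁻⁴ × 0.709) = 31.1 m/s
Converting: 31.1 m/s × 1.944 = 61 knots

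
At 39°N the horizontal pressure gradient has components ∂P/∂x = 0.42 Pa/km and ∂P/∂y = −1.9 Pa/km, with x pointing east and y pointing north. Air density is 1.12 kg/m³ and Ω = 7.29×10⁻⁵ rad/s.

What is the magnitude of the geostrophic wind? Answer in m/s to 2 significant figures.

19 m/s

Coriolis parameter at 39°N:
f = 2Ω sin φ = 2 × 7.29×10⁻⁵ × sin 39° = 9.18×10⁻⁵ s⁻¹
Component geostrophic relations (x east, y north):
u_g = −(1/(fρ)) ∂P/∂y,  v_g = (1/(fρ)) ∂P/∂x
u_g = −(−1.9×10⁻³)/(9.18×10⁻⁵ × 1.12) = 18.5 m/s;  v_g = (0.42×10⁻³)/(9.18×10⁻⁵ × 1.12) = 4.09 m/s
|V_g| = √(u_g² + v_g²) = 18.9 m/s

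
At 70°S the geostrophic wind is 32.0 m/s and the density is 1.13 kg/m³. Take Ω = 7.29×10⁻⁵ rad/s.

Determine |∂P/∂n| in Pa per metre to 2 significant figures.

Coriolis parameter at 70°S:
f = 2Ω sin φ = 2 × 7.29×10⁻⁵ × sin 70° = 1.37×10⁻⁴ s⁻¹
Geostrophic balance rearranged: |∂P/∂n| = f ρ V_g
|∂P/∂n| = 1.37×10⁻⁴ × 1.13 × 32.0 = 4.95×10⁻³ Pa/m

5.0×10⁻³ Pa/m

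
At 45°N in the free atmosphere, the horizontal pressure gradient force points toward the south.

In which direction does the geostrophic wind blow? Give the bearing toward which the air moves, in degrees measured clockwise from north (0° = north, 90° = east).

The pressure-gradient force points toward the south (bearing 180°).
Geostrophic balance: in the Northern Hemisphere the Coriolis force deflects motion to the right, so the geostrophic wind blows 90° to the right of the pressure-gradient force (low pressure on the left).
Rotating 180° by 90° clockwise gives 270° — the wind blows toward the west.

270°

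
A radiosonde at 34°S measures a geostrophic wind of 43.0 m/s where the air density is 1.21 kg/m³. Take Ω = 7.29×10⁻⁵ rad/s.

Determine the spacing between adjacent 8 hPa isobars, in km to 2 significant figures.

190 km

Coriolis parameter at 34°S:
f = 2Ω sin φ = 2 × 7.29×10⁻⁵ × sin 34° = 8.15×10⁻⁵ s⁻¹
Geostrophic balance rearranged: |∂P/∂n| = f ρ V_g
|∂P/∂n| = 8.15×10⁻⁵ × 1.21 × 43.0 = 4.24×10⁻³ Pa/m
Isobar spacing: Δn = ΔP/|∂P/∂n| = 800 Pa / 4.24×10⁻³ Pa/m = 188589 m ≈ 190 km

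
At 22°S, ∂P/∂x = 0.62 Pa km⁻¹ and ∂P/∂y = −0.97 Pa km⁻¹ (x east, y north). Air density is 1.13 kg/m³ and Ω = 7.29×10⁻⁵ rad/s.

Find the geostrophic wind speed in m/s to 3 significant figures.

Coriolis parameter at 22°S:
f = 2Ω sin φ = 2 × 7.29×10⁻⁵ × sin 22° = 5.46×10⁻⁵ s⁻¹
In the Southern Hemisphere f is negative: f = −5.46×10⁻⁵ s⁻¹.
Component geostrophic relations (x east, y north):
u_g = −(1/(fρ)) ∂P/∂y,  v_g = (1/(fρ)) ∂P/∂x
u_g = −(−0.97×10⁻³)/(−5.46×10⁻⁵ × 1.13) = −15.7 m/s;  v_g = (0.62×10⁻³)/(−5.46×10⁻⁵ × 1.13) = −10.0 m/s
|V_g| = √(u_g² + v_g²) = 18.7 m/s

18.7 m/s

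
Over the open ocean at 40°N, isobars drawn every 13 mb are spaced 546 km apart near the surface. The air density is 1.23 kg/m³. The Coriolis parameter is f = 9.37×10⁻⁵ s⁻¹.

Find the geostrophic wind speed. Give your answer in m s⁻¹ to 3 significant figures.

20.7 m s⁻¹

Pressure gradient: |∂P/∂n| = 1300 Pa / 546000 m = 2.38×10⁻³ Pa/m
Geostrophic balance (pressure-gradient force = Coriolis force):
V_g = (1/(fρ)) |∂P/∂n| = 2.38×10⁻³ / (9.37×10⁻⁵ × 1.23) = 20.7 m/s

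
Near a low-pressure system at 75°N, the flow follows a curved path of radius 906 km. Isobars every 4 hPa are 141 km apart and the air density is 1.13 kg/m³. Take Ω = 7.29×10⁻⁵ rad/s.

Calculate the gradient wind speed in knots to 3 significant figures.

Coriolis parameter at 75°N:
f = 2Ω sin φ = 2 × 7.29×10⁻⁵ × sin 75° = 1.41×10⁻⁴ s⁻¹
Pressure gradient: |∂P/∂n| = 400 Pa / 141000 m = 2.84×10⁻³ Pa/m
Geostrophic speed: V_g = |∂P/∂n|/(fρ) = 2.84×10⁻³/(1.41×10⁻⁴ × 1.13) = 17.8 m/s
Around a low, centrifugal force acts outward with Coriolis, so pressure-gradient force balances both:
(1/ρ)|∂P/∂n| = fV + V²/R  →  V² + fR·V − fR·V_g = 0
With fR = 1.41×10⁻⁴ × 906×10³ m = 128 m/s:
V = [−fR + √((fR)² + 4 fR V_g)]/2 = [−128 + √(128² + 4×128×17.8)]/2 = 15.9 m/s
Subgeostrophic (V < V_g = 17.8 m/s), as expected around a low.
Converting: 15.9 m/s × 1.944 = 30.8 knots

30.8 knots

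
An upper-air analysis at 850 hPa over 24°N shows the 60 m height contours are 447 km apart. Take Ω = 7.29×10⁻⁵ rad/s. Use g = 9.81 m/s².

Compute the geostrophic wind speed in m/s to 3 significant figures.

22.2 m/s

Coriolis parameter at 24°N:
f = 2Ω sin φ = 2 × 7.29×10⁻⁵ × sin 24° = 5.93×10⁻⁵ s⁻¹
Height gradient: |∂Z/∂n| = 60 m / 447000 m = 1.34×10⁻⁴
On a pressure surface, geostrophic balance gives V_g = (g/f)|∂Z/∂n|:
V_g = 9.81 × 1.34×10⁻⁴ / 5.93×10⁻⁵ = 22.2 m/s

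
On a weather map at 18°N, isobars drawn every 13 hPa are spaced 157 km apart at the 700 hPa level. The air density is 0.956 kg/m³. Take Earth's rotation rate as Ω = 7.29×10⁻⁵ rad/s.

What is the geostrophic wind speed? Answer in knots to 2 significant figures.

370 knots

Coriolis parameter at 18°N:
f = 2Ω sin φ = 2 × 7.29×10⁻⁵ × sin 18° = 4.51×10⁻⁵ s⁻¹
Pressure gradient: |∂P/∂n| = 1300 Pa / 157000 m = 8.28×10⁻³ Pa/m
Geostrophic balance (pressure-gradient force = Coriolis force):
V_g = (1/(fρ)) |∂P/∂n| = 8.28×10⁻³ / (4.51×10⁻⁵ × 0.956) = 192 m/s
Converting: 192 m/s × 1.944 = 370 knots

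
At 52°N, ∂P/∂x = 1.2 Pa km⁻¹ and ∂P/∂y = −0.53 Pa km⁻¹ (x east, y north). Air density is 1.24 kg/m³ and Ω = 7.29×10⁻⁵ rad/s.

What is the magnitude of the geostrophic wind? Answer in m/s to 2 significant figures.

Coriolis parameter at 52°N:
f = 2Ω sin φ = 2 × 7.29×10⁻⁵ × sin 52° = 1.15×10⁻⁴ s⁻¹
Component geostrophic relations (x east, y north):
u_g = −(1/(fρ)) ∂P/∂y,  v_g = (1/(fρ)) ∂P/∂x
u_g = −(−0.53×10⁻³)/(1.15×10⁻⁴ × 1.24) = 3.72 m/s;  v_g = (1.2×10⁻³)/(1.15×10⁻⁴ × 1.24) = 8.42 m/s
|V_g| = √(u_g² + v_g²) = 9.21 m/s

9.2 m/s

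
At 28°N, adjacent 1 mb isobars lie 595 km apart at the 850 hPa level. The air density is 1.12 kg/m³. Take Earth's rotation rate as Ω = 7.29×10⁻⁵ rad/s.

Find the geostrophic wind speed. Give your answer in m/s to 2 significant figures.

Coriolis parameter at 28°N:
f = 2Ω sin φ = 2 × 7.29×10⁻⁵ × sin 28° = 6.84×10⁻⁵ s⁻¹
Pressure gradient: |∂P/∂n| = 100 Pa / 595000 m = 1.68×10⁻⁴ Pa/m
Geostrophic balance (pressure-gradient force = Coriolis force):
V_g = (1/(fρ)) |∂P/∂n| = 1.68×10⁻⁴ / (6.84×10⁻⁵ × 1.12) = 2.19 m/s

2.2 m/s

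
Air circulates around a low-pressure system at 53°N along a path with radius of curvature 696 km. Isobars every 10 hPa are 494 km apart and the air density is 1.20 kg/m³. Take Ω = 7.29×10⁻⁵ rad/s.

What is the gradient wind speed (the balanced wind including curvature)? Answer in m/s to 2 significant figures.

Coriolis parameter at 53°N:
f = 2Ω sin φ = 2 × 7.29×10⁻⁵ × sin 53° = 1.16×10⁻⁴ s⁻¹
Pressure gradient: |∂P/∂n| = 1000 Pa / 494000 m = 2.02×10⁻³ Pa/m
Geostrophic speed: V_g = |∂P/∂n|/(fρ) = 2.02×10⁻³/(1.16×10⁻⁴ × 1.20) = 14.5 m/s
Around a low, centrifugal force acts outward with Coriolis, so pressure-gradient force balances both:
(1/ρ)|∂P/∂n| = fV + V²/R  →  V² + fR·V − fR·V_g = 0
With fR = 1.16×10⁻⁴ × 696×10³ m = 81.0 m/s:
V = [−fR + √((fR)² + 4 fR V_g)]/2 = [−81.0 + √(81.0² + 4×81.0×14.5)]/2 = 12.5 m/s
Subgeostrophic (V < V_g = 14.5 m/s), as expected around a low.

13 m/s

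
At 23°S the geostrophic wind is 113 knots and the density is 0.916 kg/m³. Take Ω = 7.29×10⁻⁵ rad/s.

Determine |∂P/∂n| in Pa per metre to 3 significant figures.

3.03×10⁻³ Pa/m

Coriolis parameter at 23°S:
f = 2Ω sin φ = 2 × 7.29×10⁻⁵ × sin 23° = 5.70×10⁻⁵ s⁻¹
Wind speed in SI: 113 knots = 58.1 m/s
Geostrophic balance rearranged: |∂P/∂n| = f ρ V_g
|∂P/∂n| = 5.70×10⁻⁵ × 0.916 × 58.1 = 3.03×10⁻³ Pa/m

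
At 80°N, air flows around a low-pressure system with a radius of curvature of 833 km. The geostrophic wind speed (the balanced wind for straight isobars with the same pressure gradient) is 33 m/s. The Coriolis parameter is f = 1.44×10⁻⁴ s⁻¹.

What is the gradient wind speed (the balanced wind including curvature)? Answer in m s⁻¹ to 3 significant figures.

26.9 m s⁻¹

Around a low, centrifugal force acts outward with Coriolis, so pressure-gradient force balances both:
(1/ρ)|∂P/∂n| = fV + V²/R  →  V² + fR·V − fR·V_g = 0
With fR = 1.44×10⁻⁴ × 833×10³ m = 120 m/s:
V = [−fR + √((fR)² + 4 fR V_g)]/2 = [−120 + √(120² + 4×120×33)]/2 = 26.9 m/s
Subgeostrophic (V < V_g = 33 m/s), as expected around a low.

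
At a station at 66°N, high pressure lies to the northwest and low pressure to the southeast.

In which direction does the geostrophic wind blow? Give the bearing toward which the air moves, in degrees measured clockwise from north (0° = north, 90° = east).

The pressure-gradient force points toward the southeast (bearing 135°).
Geostrophic balance: in the Northern Hemisphere the Coriolis force deflects motion to the right, so the geostrophic wind blows 90° to the right of the pressure-gradient force (low pressure on the left).
Rotating 135° by 90° clockwise gives 225° — the wind blows toward the southwest.

225°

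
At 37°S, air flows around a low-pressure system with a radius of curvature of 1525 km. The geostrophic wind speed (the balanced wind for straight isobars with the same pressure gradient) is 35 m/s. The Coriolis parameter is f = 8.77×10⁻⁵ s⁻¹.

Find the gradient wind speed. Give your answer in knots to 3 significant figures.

56.0 knots

Around a low, centrifugal force acts outward with Coriolis, so pressure-gradient force balances both:
(1/ρ)|∂P/∂n| = fV + V²/R  →  V² + fR·V − fR·V_g = 0
With fR = 8.77×10⁻⁵ × 1525×10³ m = 134 m/s:
V = [−fR + √((fR)² + 4 fR V_g)]/2 = [−134 + √(134² + 4×134×35)]/2 = 28.8 m/s
Subgeostrophic (V < V_g = 35 m/s), as expected around a low.
Converting: 28.8 m/s × 1.944 = 56.0 knots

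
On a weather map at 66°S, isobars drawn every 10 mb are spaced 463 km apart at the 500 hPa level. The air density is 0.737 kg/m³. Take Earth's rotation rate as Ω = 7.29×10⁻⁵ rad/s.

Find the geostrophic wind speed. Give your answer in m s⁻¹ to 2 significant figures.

22 m s⁻¹

Coriolis parameter at 66°S:
f = 2Ω sin φ = 2 × 7.29×10⁻⁵ × sin 66° = 1.33×10⁻⁴ s⁻¹
Pressure gradient: |∂P/∂n| = 1000 Pa / 463000 m = 2.16×10⁻³ Pa/m
Geostrophic balance (pressure-gradient force = Coriolis force):
V_g = (1/(fρ)) |∂P/∂n| = 2.16×10⁻³ / (1.33×10⁻⁴ × 0.737) = 22.0 m/s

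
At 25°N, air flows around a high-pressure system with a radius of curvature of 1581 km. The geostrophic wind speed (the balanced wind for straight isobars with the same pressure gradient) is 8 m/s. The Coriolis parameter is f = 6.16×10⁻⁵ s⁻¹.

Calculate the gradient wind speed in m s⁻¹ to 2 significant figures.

Around a high, pressure-gradient force acts outward with centrifugal, so Coriolis balances both:
fV = (1/ρ)|∂P/∂n| + V²/R  →  V² − fR·V + fR·V_g = 0
With fR = 6.16×10⁻⁵ × 1581×10³ m = 97.4 m/s:
V = [fR − √((fR)² − 4 fR V_g)]/2 = [97.4 − √(97.4² − 4×97.4×8)]/2 = 8.79 m/s
Supergeostrophic (V > V_g = 8 m/s), as expected around a high.

8.8 m s⁻¹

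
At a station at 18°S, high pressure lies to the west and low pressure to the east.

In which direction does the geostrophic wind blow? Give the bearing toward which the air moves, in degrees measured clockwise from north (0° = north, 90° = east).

The pressure-gradient force points toward the east (bearing 090°).
Geostrophic balance: in the Southern Hemisphere the Coriolis force deflects motion to the left, so the geostrophic wind blows 90° to the left of the pressure-gradient force (low pressure on the right).
Rotating 090° by 90° counterclockwise gives 000° — the wind blows toward the north.

000°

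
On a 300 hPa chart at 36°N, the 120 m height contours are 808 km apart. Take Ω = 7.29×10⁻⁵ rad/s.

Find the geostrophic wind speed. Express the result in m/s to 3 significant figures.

17.0 m/s

Coriolis parameter at 36°N:
f = 2Ω sin φ = 2 × 7.29×10⁻⁵ × sin 36° = 8.57×10⁻⁵ s⁻¹
Height gradient: |∂Z/∂n| = 120 m / 808000 m = 1.49×10⁻⁴
On a pressure surface, geostrophic balance gives V_g = (g/f)|∂Z/∂n|:
V_g = 9.81 × 1.49×10⁻⁴ / 8.57×10⁻⁵ = 17.0 m/s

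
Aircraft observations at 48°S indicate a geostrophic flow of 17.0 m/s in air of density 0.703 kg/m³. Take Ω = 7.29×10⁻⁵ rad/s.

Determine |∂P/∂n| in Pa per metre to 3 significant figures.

Coriolis parameter at 48°S:
f = 2Ω sin φ = 2 × 7.29×10⁻⁵ × sin 48° = 1.08×10⁻⁴ s⁻¹
Geostrophic balance rearranged: |∂P/∂n| = f ρ V_g
|∂P/∂n| = 1.08×10⁻⁴ × 0.703 × 17.0 = 1.29×10⁻³ Pa/m

1.29×10⁻³ Pa/m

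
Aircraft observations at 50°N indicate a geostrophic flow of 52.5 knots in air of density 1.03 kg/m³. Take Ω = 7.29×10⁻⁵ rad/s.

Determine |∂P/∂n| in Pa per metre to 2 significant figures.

Coriolis parameter at 50°N:
f = 2Ω sin φ = 2 × 7.29×10⁻⁵ × sin 50° = 1.12×10⁻⁴ s⁻¹
Wind speed in SI: 52.5 knots = 27.0 m/s
Geostrophic balance rearranged: |∂P/∂n| = f ρ V_g
|∂P/∂n| = 1.12×10⁻⁴ × 1.03 × 27.0 = 3.11×10⁻³ Pa/m

3.1×10⁻³ Pa/m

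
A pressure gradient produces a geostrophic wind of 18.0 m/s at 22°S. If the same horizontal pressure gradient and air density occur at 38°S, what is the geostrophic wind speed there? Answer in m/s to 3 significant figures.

11.0 m/s

With the same pressure gradient and density, V_g ∝ 1/f ∝ 1/sin φ.
V₂ = V₁ · sin φ₁ / sin φ₂ = 18.0 × sin 22° / sin 38°
V₂ = 18.0 × 0.3746/0.6157 = 11.0 m/s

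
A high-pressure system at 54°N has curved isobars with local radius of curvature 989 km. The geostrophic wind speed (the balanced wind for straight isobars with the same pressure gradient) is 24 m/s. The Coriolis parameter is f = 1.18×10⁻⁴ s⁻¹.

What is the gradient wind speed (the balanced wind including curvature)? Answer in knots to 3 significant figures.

Around a high, pressure-gradient force acts outward with centrifugal, so Coriolis balances both:
fV = (1/ρ)|∂P/∂n| + V²/R  →  V² − fR·V + fR·V_g = 0
With fR = 1.18×10⁻⁴ × 989×10³ m = 117 m/s:
V = [fR − √((fR)² − 4 fR V_g)]/2 = [117 − √(117² − 4×117×24)]/2 = 33.8 m/s
Supergeostrophic (V > V_g = 24 m/s), as expected around a high.
Converting: 33.8 m/s × 1.944 = 65.7 knots

65.7 knots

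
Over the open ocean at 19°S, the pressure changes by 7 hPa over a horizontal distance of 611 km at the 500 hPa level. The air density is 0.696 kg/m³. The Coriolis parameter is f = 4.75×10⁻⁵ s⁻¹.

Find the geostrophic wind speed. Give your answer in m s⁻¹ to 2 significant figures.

Pressure gradient: |∂P/∂n| = 700 Pa / 611000 m = 1.15×10⁻³ Pa/m
Geostrophic balance (pressure-gradient force = Coriolis force):
V_g = (1/(fρ)) |∂P/∂n| = 1.15×10⁻³ / (4.75×10⁻⁵ × 0.696) = 34.7 m/s

35 m s⁻¹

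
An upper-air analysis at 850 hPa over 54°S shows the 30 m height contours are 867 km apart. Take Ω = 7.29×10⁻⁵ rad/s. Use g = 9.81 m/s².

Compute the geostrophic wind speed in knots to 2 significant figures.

Coriolis parameter at 54°S:
f = 2Ω sin φ = 2 × 7.29×10⁻⁵ × sin 54° = 1.18×10⁻⁴ s⁻¹
Height gradient: |∂Z/∂n| = 30 m / 867000 m = 3.46×10⁻⁵
On a pressure surface, geostrophic balance gives V_g = (g/f)|∂Z/∂n|:
V_g = 9.81 × 3.46×10⁻⁵ / 1.18×10⁻⁴ = 2.88 m/s
Converting: 2.88 m/s × 1.944 = 5.6 knots

5.6 knots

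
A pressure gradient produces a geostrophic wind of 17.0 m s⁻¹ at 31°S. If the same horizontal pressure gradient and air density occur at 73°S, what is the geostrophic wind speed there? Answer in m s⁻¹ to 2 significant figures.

9.2 m s⁻¹

With the same pressure gradient and density, V_g ∝ 1/f ∝ 1/sin φ.
V₂ = V₁ · sin φ₁ / sin φ₂ = 17.0 × sin 31° / sin 73°
V₂ = 17.0 × 0.5150/0.9563 = 9.2 m s⁻¹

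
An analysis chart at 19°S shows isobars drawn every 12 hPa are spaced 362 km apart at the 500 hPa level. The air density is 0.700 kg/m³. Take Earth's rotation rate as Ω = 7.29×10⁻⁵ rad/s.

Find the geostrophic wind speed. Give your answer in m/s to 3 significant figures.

Coriolis parameter at 19°S:
f = 2Ω sin φ = 2 × 7.29×10⁻⁵ × sin 19° = 4.75×10⁻⁵ s⁻¹
Pressure gradient: |∂P/∂n| = 1200 Pa / 362000 m = 3.31×10⁻³ Pa/m
Geostrophic balance (pressure-gradient force = Coriolis force):
V_g = (1/(fρ)) |∂P/∂n| = 3.31×10⁻³ / (4.75×10⁻⁵ × 0.700) = 99.8 m/s

99.8 m/s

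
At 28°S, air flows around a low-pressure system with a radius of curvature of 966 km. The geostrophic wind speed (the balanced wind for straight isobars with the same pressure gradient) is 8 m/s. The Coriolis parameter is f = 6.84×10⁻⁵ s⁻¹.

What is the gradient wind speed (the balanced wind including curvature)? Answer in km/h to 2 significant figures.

26 km/h

Around a low, centrifugal force acts outward with Coriolis, so pressure-gradient force balances both:
(1/ρ)|∂P/∂n| = fV + V²/R  →  V² + fR·V − fR·V_g = 0
With fR = 6.84×10⁻⁵ × 966×10³ m = 66.1 m/s:
V = [−fR + √((fR)² + 4 fR V_g)]/2 = [−66.1 + √(66.1² + 4×66.1×8)]/2 = 7.21 m/s
Subgeostrophic (V < V_g = 8 m/s), as expected around a low.
Converting: 7.21 m/s × 3.6 = 26 km/h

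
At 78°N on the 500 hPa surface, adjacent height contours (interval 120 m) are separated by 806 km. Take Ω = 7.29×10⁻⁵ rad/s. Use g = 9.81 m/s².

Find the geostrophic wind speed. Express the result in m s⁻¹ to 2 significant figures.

Coriolis parameter at 78°N:
f = 2Ω sin φ = 2 × 7.29×10⁻⁵ × sin 78° = 1.43×10⁻⁴ s⁻¹
Height gradient: |∂Z/∂n| = 120 m / 806000 m = 1.49×10⁻⁴
On a pressure surface, geostrophic balance gives V_g = (g/f)|∂Z/∂n|:
V_g = 9.81 × 1.49×10⁻⁴ / 1.43×10⁻⁴ = 10.2 m/s

10 m s⁻¹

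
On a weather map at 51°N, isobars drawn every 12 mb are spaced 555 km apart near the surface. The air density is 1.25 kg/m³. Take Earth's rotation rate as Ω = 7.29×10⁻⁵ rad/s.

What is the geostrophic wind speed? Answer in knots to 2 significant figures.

30 knots

Coriolis parameter at 51°N:
f = 2Ω sin φ = 2 × 7.29×10⁻⁵ × sin 51° = 1.13×10⁻⁴ s⁻¹
Pressure gradient: |∂P/∂n| = 1200 Pa / 555000 m = 2.16×10⁻³ Pa/m
Geostrophic balance (pressure-gradient force = Coriolis force):
V_g = (1/(fρ)) |∂P/∂n| = 2.16×10⁻³ / (1.13×10⁻⁴ × 1.25) = 15.3 m/s
Converting: 15.3 m/s × 1.944 = 30 knots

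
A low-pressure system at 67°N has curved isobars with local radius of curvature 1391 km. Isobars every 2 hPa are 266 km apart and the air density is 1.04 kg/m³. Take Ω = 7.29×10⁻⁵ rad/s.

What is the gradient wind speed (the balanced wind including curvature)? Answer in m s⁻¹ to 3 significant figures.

5.24 m s⁻¹

Coriolis parameter at 67°N:
f = 2Ω sin φ = 2 × 7.29×10⁻⁵ × sin 67° = 1.34×10⁻⁴ s⁻¹
Pressure gradient: |∂P/∂n| = 200 Pa / 266000 m = 7.52×10⁻⁴ Pa/m
Geostrophic speed: V_g = |∂P/∂n|/(fρ) = 7.52×10⁻⁴/(1.34×10⁻⁴ × 1.04) = 5.39 m/s
Around a low, centrifugal force acts outward with Coriolis, so pressure-gradient force balances both:
(1/ρ)|∂P/∂n| = fV + V²/R  →  V² + fR·V − fR·V_g = 0
With fR = 1.34×10⁻⁴ × 1391×10³ m = 187 m/s:
V = [−fR + √((fR)² + 4 fR V_g)]/2 = [−187 + √(187² + 4×187×5.39)]/2 = 5.24 m/s
Subgeostrophic (V < V_g = 5.39 m/s), as expected around a low.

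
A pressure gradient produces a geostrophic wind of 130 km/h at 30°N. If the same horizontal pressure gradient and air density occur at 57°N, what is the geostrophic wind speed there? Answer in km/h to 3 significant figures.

With the same pressure gradient and density, V_g ∝ 1/f ∝ 1/sin φ.
V₂ = V₁ · sin φ₁ / sin φ₂ = 130 × sin 30° / sin 57°
V₂ = 130 × 0.5000/0.8387 = 77.5 km/h

77.5 km/h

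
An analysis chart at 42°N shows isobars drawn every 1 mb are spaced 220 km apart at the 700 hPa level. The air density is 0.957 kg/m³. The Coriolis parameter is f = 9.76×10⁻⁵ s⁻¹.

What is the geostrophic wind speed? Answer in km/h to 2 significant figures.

Pressure gradient: |∂P/∂n| = 100 Pa / 220000 m = 4.55×10⁻⁴ Pa/m
Geostrophic balance (pressure-gradient force = Coriolis force):
V_g = (1/(fρ)) |∂P/∂n| = 4.55×10⁻⁴ / (9.76×10⁻⁵ × 0.957) = 4.87 m/s
Converting: 4.87 m/s × 3.6 = 18 km/h

18 km/h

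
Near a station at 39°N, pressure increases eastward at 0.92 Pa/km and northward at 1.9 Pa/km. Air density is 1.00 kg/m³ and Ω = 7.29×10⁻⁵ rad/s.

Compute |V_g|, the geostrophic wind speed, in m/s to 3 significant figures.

23.0 m/s

Coriolis parameter at 39°N:
f = 2Ω sin φ = 2 × 7.29×10⁻⁵ × sin 39° = 9.18×10⁻⁵ s⁻¹
Component geostrophic relations (x east, y north):
u_g = −(1/(fρ)) ∂P/∂y,  v_g = (1/(fρ)) ∂P/∂x
u_g = −(1.9×10⁻³)/(9.18×10⁻⁵ × 1.00) = −20.7 m/s;  v_g = (0.92×10⁻³)/(9.18×10⁻⁵ × 1.00) = 10.0 m/s
|V_g| = √(u_g² + v_g²) = 23.0 m/s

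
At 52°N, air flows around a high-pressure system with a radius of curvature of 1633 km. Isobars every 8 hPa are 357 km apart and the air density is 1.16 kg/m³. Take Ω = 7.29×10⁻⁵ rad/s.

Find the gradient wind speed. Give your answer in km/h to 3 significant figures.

67.2 km/h

Coriolis parameter at 52°N:
f = 2Ω sin φ = 2 × 7.29×10⁻⁵ × sin 52° = 1.15×10⁻⁴ s⁻¹
Pressure gradient: |∂P/∂n| = 800 Pa / 357000 m = 2.24×10⁻³ Pa/m
Geostrophic speed: V_g = |∂P/∂n|/(fρ) = 2.24×10⁻³/(1.15×10⁻⁴ × 1.16) = 16.8 m/s
Around a high, pressure-gradient force acts outward with centrifugal, so Coriolis balances both:
fV = (1/ρ)|∂P/∂n| + V²/R  →  V² − fR·V + fR·V_g = 0
With fR = 1.15×10⁻⁴ × 1633×10³ m = 188 m/s:
V = [fR − √((fR)² − 4 fR V_g)]/2 = [188 − √(188² − 4×188×16.8)]/2 = 18.7 m/s
Supergeostrophic (V > V_g = 16.8 m/s), as expected around a high.
Converting: 18.7 m/s × 3.6 = 67.2 km/h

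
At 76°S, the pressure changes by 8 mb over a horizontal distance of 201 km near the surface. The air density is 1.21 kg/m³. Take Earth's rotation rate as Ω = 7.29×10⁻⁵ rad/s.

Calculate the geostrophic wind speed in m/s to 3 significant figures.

Coriolis parameter at 76°S:
f = 2Ω sin φ = 2 × 7.29×10⁻⁵ × sin 76° = 1.41×10⁻⁴ s⁻¹
Pressure gradient: |∂P/∂n| = 800 Pa / 201000 m = 3.98×10⁻³ Pa/m
Geostrophic balance (pressure-gradient force = Coriolis force):
V_g = (1/(fρ)) |∂P/∂n| = 3.98×10⁻³ / (1.41×10⁻⁴ × 1.21) = 23.3 m/s

23.3 m/s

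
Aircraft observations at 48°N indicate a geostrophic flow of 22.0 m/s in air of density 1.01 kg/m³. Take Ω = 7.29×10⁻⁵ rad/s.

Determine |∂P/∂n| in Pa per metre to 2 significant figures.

Coriolis parameter at 48°N:
f = 2Ω sin φ = 2 × 7.29×10⁻⁵ × sin 48° = 1.08×10⁻⁴ s⁻¹
Geostrophic balance rearranged: |∂P/∂n| = f ρ V_g
|∂P/∂n| = 1.08×10⁻⁴ × 1.01 × 22.0 = 2.41×10⁻³ Pa/m

2.4×10⁻³ Pa/m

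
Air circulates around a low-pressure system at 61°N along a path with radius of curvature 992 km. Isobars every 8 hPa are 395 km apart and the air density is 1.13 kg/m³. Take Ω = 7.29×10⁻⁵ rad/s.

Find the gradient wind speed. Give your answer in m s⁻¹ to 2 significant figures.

13 m s⁻¹

Coriolis parameter at 61°N:
f = 2Ω sin φ = 2 × 7.29×10⁻⁵ × sin 61° = 1.28×10⁻⁴ s⁻¹
Pressure gradient: |∂P/∂n| = 800 Pa / 395000 m = 2.03×10⁻³ Pa/m
Geostrophic speed: V_g = |∂P/∂n|/(fρ) = 2.03×10⁻³/(1.28×10⁻⁴ × 1.13) = 14.1 m/s
Around a low, centrifugal force acts outward with Coriolis, so pressure-gradient force balances both:
(1/ρ)|∂P/∂n| = fV + V²/R  →  V² + fR·V − fR·V_g = 0
With fR = 1.28×10⁻⁴ × 992×10³ m = 126 m/s:
V = [−fR + √((fR)² + 4 fR V_g)]/2 = [−126 + √(126² + 4×126×14.1)]/2 = 12.8 m/s
Subgeostrophic (V < V_g = 14.1 m/s), as expected around a low.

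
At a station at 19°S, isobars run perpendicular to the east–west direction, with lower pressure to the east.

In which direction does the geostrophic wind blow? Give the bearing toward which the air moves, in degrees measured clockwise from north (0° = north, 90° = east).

000°

The pressure-gradient force points toward the east (bearing 090°).
Geostrophic balance: in the Southern Hemisphere the Coriolis force deflects motion to the left, so the geostrophic wind blows 90° to the left of the pressure-gradient force (low pressure on the right).
Rotating 090° by 90° counterclockwise gives 000° — the wind blows toward the north.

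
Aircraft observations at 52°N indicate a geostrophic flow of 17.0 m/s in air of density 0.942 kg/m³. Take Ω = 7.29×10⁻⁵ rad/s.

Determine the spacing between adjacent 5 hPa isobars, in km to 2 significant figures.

270 km

Coriolis parameter at 52°N:
f = 2Ω sin φ = 2 × 7.29×10⁻⁵ × sin 52° = 1.15×10⁻⁴ s⁻¹
Geostrophic balance rearranged: |∂P/∂n| = f ρ V_g
|∂P/∂n| = 1.15×10⁻⁴ × 0.942 × 17.0 = 1.84×10⁻³ Pa/m
Isobar spacing: Δn = ΔP/|∂P/∂n| = 500 Pa / 1.84×10⁻³ Pa/m = 271757 m ≈ 270 km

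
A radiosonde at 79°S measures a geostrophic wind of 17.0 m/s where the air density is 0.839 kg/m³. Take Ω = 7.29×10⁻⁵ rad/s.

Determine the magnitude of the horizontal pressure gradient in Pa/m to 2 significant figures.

2.0×10⁻³ Pa/m

Coriolis parameter at 79°S:
f = 2Ω sin φ = 2 × 7.29×10⁻⁵ × sin 79° = 1.43×10⁻⁴ s⁻¹
Geostrophic balance rearranged: |∂P/∂n| = f ρ V_g
|∂P/∂n| = 1.43×10⁻⁴ × 0.839 × 17.0 = 2.04×10⁻³ Pa/m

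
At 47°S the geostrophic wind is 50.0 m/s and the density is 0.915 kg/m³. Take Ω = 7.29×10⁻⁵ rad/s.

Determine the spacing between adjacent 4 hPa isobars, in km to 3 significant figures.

82.0 km

Coriolis parameter at 47°S:
f = 2Ω sin φ = 2 × 7.29×10⁻⁵ × sin 47° = 1.07×10⁻⁴ s⁻¹
Geostrophic balance rearranged: |∂P/∂n| = f ρ V_g
|∂P/∂n| = 1.07×10⁻⁴ × 0.915 × 50.0 = 4.88×10⁻³ Pa/m
Isobar spacing: Δn = ΔP/|∂P/∂n| = 400 Pa / 4.88×10⁻³ Pa/m = 81994 m ≈ 82.0 km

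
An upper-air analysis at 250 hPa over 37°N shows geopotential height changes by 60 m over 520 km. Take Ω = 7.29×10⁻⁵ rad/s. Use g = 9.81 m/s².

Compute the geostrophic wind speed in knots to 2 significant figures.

Coriolis parameter at 37°N:
f = 2Ω sin φ = 2 × 7.29×10⁻⁵ × sin 37° = 8.77×10⁻⁵ s⁻¹
Height gradient: |∂Z/∂n| = 60 m / 520000 m = 1.15×10⁻⁴
On a pressure surface, geostrophic balance gives V_g = (g/f)|∂Z/∂n|:
V_g = 9.81 × 1.15×10⁻⁴ / 8.77×10⁻⁵ = 12.9 m/s
Converting: 12.9 m/s × 1.944 = 25 knots

25 knots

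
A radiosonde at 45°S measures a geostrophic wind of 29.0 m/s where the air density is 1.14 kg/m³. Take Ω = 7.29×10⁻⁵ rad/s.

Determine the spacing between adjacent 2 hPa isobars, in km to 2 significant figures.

59 km

Coriolis parameter at 45°S:
f = 2Ω sin φ = 2 × 7.29×10⁻⁵ × sin 45° = 1.03×10⁻⁴ s⁻¹
Geostrophic balance rearranged: |∂P/∂n| = f ρ V_g
|∂P/∂n| = 1.03×10⁻⁴ × 1.14 × 29.0 = 3.41×10⁻³ Pa/m
Isobar spacing: Δn = ΔP/|∂P/∂n| = 200 Pa / 3.41×10⁻³ Pa/m = 58679 m ≈ 59 km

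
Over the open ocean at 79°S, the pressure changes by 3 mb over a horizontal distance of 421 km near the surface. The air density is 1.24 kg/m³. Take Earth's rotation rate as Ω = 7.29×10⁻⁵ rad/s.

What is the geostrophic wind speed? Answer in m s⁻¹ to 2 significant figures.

Coriolis parameter at 79°S:
f = 2Ω sin φ = 2 × 7.29×10⁻⁵ × sin 79° = 1.43×10⁻⁴ s⁻¹
Pressure gradient: |∂P/∂n| = 300 Pa / 421000 m = 7.13×10⁻⁴ Pa/m
Geostrophic balance (pressure-gradient force = Coriolis force):
V_g = (1/(fρ)) |∂P/∂n| = 7.13×10⁻⁴ / (1.43×10⁻⁴ × 1.24) = 4.02 m/s

4.0 m s⁻¹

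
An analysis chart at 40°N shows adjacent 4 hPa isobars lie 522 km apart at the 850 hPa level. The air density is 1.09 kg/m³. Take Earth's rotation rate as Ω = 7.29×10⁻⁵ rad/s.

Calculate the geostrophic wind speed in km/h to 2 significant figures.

27 km/h

Coriolis parameter at 40°N:
f = 2Ω sin φ = 2 × 7.29×10⁻⁵ × sin 40° = 9.37×10⁻⁵ s⁻¹
Pressure gradient: |∂P/∂n| = 400 Pa / 522000 m = 7.66×10⁻⁴ Pa/m
Geostrophic balance (pressure-gradient force = Coriolis force):
V_g = (1/(fρ)) |∂P/∂n| = 7.66×10⁻⁴ / (9.37×10⁻⁵ × 1.09) = 7.50 m/s
Converting: 7.50 m/s × 3.6 = 27 km/h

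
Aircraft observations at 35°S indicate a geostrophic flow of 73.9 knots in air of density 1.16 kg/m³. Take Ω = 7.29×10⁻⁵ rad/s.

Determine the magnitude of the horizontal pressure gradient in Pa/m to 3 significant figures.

Coriolis parameter at 35°S:
f = 2Ω sin φ = 2 × 7.29×10⁻⁵ × sin 35° = 8.36×10⁻⁵ s⁻¹
Wind speed in SI: 73.9 knots = 38.0 m/s
Geostrophic balance rearranged: |∂P/∂n| = f ρ V_g
|∂P/∂n| = 8.36×10⁻⁵ × 1.16 × 38.0 = 3.69×10⁻³ Pa/m

3.69×10⁻³ Pa/m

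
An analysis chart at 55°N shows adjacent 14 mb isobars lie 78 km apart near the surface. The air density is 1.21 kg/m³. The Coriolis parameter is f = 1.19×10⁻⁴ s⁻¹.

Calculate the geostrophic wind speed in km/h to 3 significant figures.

449 km/h

Pressure gradient: |∂P/∂n| = 1400 Pa / 78000 m = 1.79×10⁻² Pa/m
Geostrophic balance (pressure-gradient force = Coriolis force):
V_g = (1/(fρ)) |∂P/∂n| = 1.79×10⁻² / (1.19×10⁻⁴ × 1.21) = 125 m/s
Converting: 125 m/s × 3.6 = 449 km/h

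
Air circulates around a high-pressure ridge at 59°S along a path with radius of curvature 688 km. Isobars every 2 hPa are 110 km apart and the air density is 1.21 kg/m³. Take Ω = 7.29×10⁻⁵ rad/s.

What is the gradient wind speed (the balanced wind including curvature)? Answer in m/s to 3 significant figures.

Coriolis parameter at 59°S:
f = 2Ω sin φ = 2 × 7.29×10⁻⁵ × sin 59° = 1.25×10⁻⁴ s⁻¹
Pressure gradient: |∂P/∂n| = 200 Pa / 110000 m = 1.82×10⁻³ Pa/m
Geostrophic speed: V_g = |∂P/∂n|/(fρ) = 1.82×10⁻³/(1.25×10⁻⁴ × 1.21) = 12.0 m/s
Around a high, pressure-gradient force acts outward with centrifugal, so Coriolis balances both:
fV = (1/ρ)|∂P/∂n| + V²/R  →  V² − fR·V + fR·V_g = 0
With fR = 1.25×10⁻⁴ × 688×10³ m = 86.0 m/s:
V = [fR − √((fR)² − 4 fR V_g)]/2 = [86.0 − √(86.0² − 4×86.0×12)]/2 = 14.5 m/s
Supergeostrophic (V > V_g = 12 m/s), as expected around a high.

14.5 m/s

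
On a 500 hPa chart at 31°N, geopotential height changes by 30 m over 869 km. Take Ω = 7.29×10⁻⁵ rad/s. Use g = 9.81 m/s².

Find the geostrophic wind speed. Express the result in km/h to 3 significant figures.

16.2 km/h

Coriolis parameter at 31°N:
f = 2Ω sin φ = 2 × 7.29×10⁻⁵ × sin 31° = 7.51×10⁻⁵ s⁻¹
Height gradient: |∂Z/∂n| = 30 m / 869000 m = 3.45×10⁻⁵
On a pressure surface, geostrophic balance gives V_g = (g/f)|∂Z/∂n|:
V_g = 9.81 × 3.45×10⁻⁵ / 7.51×10⁻⁵ = 4.51 m/s
Converting: 4.51 m/s × 3.6 = 16.2 km/h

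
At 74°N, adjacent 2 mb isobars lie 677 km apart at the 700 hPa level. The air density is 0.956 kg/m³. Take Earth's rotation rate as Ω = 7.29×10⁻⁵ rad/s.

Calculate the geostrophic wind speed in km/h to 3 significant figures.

Coriolis parameter at 74°N:
f = 2Ω sin φ = 2 × 7.29×10⁻⁵ × sin 74° = 1.40×10⁻⁴ s⁻¹
Pressure gradient: |∂P/∂n| = 200 Pa / 677000 m = 2.95×10⁻⁴ Pa/m
Geostrophic balance (pressure-gradient force = Coriolis force):
V_g = (1/(fρ)) |∂P/∂n| = 2.95×10⁻⁴ / (1.40×10⁻⁴ × 0.956) = 2.20 m/s
Converting: 2.20 m/s × 3.6 = 7.94 km/h

7.94 km/h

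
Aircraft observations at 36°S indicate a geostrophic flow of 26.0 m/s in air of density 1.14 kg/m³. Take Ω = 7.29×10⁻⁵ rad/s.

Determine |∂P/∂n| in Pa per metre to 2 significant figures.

Coriolis parameter at 36°S:
f = 2Ω sin φ = 2 × 7.29×10⁻⁵ × sin 36° = 8.57×10⁻⁵ s⁻¹
Geostrophic balance rearranged: |∂P/∂n| = f ρ V_g
|∂P/∂n| = 8.57×10⁻⁵ × 1.14 × 26.0 = 2.54×10⁻³ Pa/m

2.5×10⁻³ Pa/m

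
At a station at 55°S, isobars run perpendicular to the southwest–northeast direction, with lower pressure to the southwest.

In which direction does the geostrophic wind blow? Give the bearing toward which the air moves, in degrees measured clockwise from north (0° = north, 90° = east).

The pressure-gradient force points toward the southwest (bearing 225°).
Geostrophic balance: in the Southern Hemisphere the Coriolis force deflects motion to the left, so the geostrophic wind blows 90° to the left of the pressure-gradient force (low pressure on the right).
Rotating 225° by 90° counterclockwise gives 135° — the wind blows toward the southeast.

135°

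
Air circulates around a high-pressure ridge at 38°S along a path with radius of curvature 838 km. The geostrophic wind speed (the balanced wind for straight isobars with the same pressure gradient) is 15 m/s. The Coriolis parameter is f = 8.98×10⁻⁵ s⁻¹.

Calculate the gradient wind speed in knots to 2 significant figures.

40 knots

Around a high, pressure-gradient force acts outward with centrifugal, so Coriolis balances both:
fV = (1/ρ)|∂P/∂n| + V²/R  →  V² − fR·V + fR·V_g = 0
With fR = 8.98×10⁻⁵ × 838×10³ m = 75.3 m/s:
V = [fR − √((fR)² − 4 fR V_g)]/2 = [75.3 − √(75.3² − 4×75.3×15)]/2 = 20.7 m/s
Supergeostrophic (V > V_g = 15 m/s), as expected around a high.
Converting: 20.7 m/s × 1.944 = 40 knots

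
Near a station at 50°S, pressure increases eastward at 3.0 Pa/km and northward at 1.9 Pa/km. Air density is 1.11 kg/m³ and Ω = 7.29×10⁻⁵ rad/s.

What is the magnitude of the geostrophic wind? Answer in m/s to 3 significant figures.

28.6 m/s

Coriolis parameter at 50°S:
f = 2Ω sin φ = 2 × 7.29×10⁻⁵ × sin 50° = 1.12×10⁻⁴ s⁻¹
In the Southern Hemisphere f is negative: f = −1.12×10⁻⁴ s⁻¹.
Component geostrophic relations (x east, y north):
u_g = −(1/(fρ)) ∂P/∂y,  v_g = (1/(fρ)) ∂P/∂x
u_g = −(1.9×10⁻³)/(−1.12×10⁻⁴ × 1.11) = 15.3 m/s;  v_g = (3.0×10⁻³)/(−1.12×10⁻⁴ × 1.11) = −24.2 m/s
|V_g| = √(u_g² + v_g²) = 28.6 m/s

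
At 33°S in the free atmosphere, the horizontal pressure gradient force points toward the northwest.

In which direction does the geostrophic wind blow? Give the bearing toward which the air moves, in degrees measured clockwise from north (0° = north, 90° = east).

225°

The pressure-gradient force points toward the northwest (bearing 315°).
Geostrophic balance: in the Southern Hemisphere the Coriolis force deflects motion to the left, so the geostrophic wind blows 90° to the left of the pressure-gradient force (low pressure on the right).
Rotating 315° by 90° counterclockwise gives 225° — the wind blows toward the southwest.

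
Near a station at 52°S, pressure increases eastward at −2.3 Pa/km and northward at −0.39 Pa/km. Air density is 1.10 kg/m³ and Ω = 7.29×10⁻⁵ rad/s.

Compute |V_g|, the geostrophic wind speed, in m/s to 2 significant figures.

18 m/s

Coriolis parameter at 52°S:
f = 2Ω sin φ = 2 × 7.29×10⁻⁵ × sin 52° = 1.15×10⁻⁴ s⁻¹
In the Southern Hemisphere f is negative: f = −1.15×10⁻⁴ s⁻¹.
Component geostrophic relations (x east, y north):
u_g = −(1/(fρ)) ∂P/∂y,  v_g = (1/(fρ)) ∂P/∂x
u_g = −(−0.39×10⁻³)/(−1.15×10⁻⁴ × 1.10) = −3.09 m/s;  v_g = (−2.3×10⁻³)/(−1.15×10⁻⁴ × 1.10) = 18.2 m/s
|V_g| = √(u_g² + v_g²) = 18.5 m/s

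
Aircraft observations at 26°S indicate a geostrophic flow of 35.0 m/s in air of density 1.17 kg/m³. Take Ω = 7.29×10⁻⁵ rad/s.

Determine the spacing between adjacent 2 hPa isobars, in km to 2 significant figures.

Coriolis parameter at 26°S:
f = 2Ω sin φ = 2 × 7.29×10⁻⁵ × sin 26° = 6.39×10⁻⁵ s⁻¹
Geostrophic balance rearranged: |∂P/∂n| = f ρ V_g
|∂P/∂n| = 6.39×10⁻⁵ × 1.17 × 35.0 = 2.62×10⁻³ Pa/m
Isobar spacing: Δn = ΔP/|∂P/∂n| = 200 Pa / 2.62×10⁻³ Pa/m = 76415 m ≈ 76 km

76 km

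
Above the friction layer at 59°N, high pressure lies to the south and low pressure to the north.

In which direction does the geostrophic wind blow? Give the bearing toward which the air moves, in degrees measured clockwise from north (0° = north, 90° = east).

The pressure-gradient force points toward the north (bearing 000°).
Geostrophic balance: in the Northern Hemisphere the Coriolis force deflects motion to the right, so the geostrophic wind blows 90° to the right of the pressure-gradient force (low pressure on the left).
Rotating 000° by 90° clockwise gives 090° — the wind blows toward the east.

090°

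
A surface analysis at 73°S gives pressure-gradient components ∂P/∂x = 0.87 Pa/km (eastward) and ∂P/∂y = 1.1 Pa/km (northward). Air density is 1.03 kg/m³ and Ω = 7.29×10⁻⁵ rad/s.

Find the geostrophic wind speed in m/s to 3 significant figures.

Coriolis parameter at 73°S:
f = 2Ω sin φ = 2 × 7.29×10⁻⁵ × sin 73° = 1.39×10⁻⁴ s⁻¹
In the Southern Hemisphere f is negative: f = −1.39×10⁻⁴ s⁻¹.
Component geostrophic relations (x east, y north):
u_g = −(1/(fρ)) ∂P/∂y,  v_g = (1/(fρ)) ∂P/∂x
u_g = −(1.1×10⁻³)/(−1.39×10⁻⁴ × 1.03) = 7.66 m/s;  v_g = (0.87×10⁻³)/(−1.39×10⁻⁴ × 1.03) = −6.06 m/s
|V_g| = √(u_g² + v_g²) = 9.77 m/s

9.77 m/s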